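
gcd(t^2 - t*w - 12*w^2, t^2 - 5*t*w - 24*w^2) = t + 3*w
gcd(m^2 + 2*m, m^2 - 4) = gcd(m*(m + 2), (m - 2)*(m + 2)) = m + 2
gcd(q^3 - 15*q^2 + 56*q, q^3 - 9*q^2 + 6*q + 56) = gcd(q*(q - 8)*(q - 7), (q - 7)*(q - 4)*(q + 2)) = q - 7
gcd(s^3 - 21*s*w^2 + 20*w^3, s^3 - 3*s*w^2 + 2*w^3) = s - w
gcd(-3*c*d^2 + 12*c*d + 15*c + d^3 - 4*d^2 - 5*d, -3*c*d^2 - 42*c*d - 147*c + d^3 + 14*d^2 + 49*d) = 3*c - d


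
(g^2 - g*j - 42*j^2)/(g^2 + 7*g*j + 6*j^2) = (g - 7*j)/(g + j)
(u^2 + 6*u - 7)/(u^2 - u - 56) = (u - 1)/(u - 8)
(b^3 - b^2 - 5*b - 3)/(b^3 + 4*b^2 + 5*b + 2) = (b - 3)/(b + 2)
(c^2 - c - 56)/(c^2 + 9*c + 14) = (c - 8)/(c + 2)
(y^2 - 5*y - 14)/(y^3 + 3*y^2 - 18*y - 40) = (y - 7)/(y^2 + y - 20)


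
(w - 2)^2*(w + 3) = w^3 - w^2 - 8*w + 12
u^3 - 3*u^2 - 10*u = u*(u - 5)*(u + 2)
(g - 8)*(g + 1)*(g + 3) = g^3 - 4*g^2 - 29*g - 24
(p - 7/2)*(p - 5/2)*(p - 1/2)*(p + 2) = p^4 - 9*p^3/2 - 5*p^2/4 + 153*p/8 - 35/4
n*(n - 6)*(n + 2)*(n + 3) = n^4 - n^3 - 24*n^2 - 36*n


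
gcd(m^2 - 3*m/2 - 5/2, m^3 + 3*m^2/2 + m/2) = m + 1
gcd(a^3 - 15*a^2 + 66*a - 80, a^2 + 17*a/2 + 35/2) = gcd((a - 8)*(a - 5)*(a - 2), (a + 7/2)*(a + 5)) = 1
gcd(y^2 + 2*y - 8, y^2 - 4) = y - 2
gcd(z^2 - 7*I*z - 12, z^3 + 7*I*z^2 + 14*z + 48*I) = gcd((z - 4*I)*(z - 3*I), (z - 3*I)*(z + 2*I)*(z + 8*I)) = z - 3*I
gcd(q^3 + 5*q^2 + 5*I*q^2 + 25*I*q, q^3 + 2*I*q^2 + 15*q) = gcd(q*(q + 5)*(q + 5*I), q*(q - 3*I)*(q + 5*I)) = q^2 + 5*I*q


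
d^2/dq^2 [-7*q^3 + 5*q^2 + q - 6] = 10 - 42*q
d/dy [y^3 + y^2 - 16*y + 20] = 3*y^2 + 2*y - 16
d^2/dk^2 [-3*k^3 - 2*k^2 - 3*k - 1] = -18*k - 4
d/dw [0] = 0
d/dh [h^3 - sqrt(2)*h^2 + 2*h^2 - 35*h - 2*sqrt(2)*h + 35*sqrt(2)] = 3*h^2 - 2*sqrt(2)*h + 4*h - 35 - 2*sqrt(2)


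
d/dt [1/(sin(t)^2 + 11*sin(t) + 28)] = -(2*sin(t) + 11)*cos(t)/(sin(t)^2 + 11*sin(t) + 28)^2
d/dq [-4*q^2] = -8*q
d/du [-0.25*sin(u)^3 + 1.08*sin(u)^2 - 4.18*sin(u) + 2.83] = (-0.75*sin(u)^2 + 2.16*sin(u) - 4.18)*cos(u)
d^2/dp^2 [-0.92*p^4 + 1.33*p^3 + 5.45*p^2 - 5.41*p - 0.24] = -11.04*p^2 + 7.98*p + 10.9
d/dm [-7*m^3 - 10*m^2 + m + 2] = -21*m^2 - 20*m + 1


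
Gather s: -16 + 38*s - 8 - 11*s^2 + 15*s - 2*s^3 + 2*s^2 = -2*s^3 - 9*s^2 + 53*s - 24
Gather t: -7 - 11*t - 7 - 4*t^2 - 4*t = -4*t^2 - 15*t - 14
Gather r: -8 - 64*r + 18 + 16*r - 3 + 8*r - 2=5 - 40*r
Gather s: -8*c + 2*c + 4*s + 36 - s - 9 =-6*c + 3*s + 27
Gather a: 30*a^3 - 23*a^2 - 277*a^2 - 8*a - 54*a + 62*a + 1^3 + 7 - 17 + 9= 30*a^3 - 300*a^2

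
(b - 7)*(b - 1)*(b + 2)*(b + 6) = b^4 - 45*b^2 - 40*b + 84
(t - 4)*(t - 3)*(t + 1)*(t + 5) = t^4 - t^3 - 25*t^2 + 37*t + 60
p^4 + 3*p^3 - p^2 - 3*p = p*(p - 1)*(p + 1)*(p + 3)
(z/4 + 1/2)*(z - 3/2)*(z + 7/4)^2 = z^4/4 + z^3 + 29*z^2/64 - 287*z/128 - 147/64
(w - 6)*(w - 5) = w^2 - 11*w + 30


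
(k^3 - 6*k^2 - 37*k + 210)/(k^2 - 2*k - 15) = (k^2 - k - 42)/(k + 3)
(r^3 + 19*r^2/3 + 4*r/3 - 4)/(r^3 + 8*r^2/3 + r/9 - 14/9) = 3*(r + 6)/(3*r + 7)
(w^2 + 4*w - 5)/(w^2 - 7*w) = (w^2 + 4*w - 5)/(w*(w - 7))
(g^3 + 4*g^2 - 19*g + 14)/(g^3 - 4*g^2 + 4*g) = (g^2 + 6*g - 7)/(g*(g - 2))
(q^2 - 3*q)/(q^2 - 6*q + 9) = q/(q - 3)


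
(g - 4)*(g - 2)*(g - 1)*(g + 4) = g^4 - 3*g^3 - 14*g^2 + 48*g - 32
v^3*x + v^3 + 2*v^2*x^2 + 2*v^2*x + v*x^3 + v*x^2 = (v + x)^2*(v*x + v)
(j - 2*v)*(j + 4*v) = j^2 + 2*j*v - 8*v^2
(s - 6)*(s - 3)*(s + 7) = s^3 - 2*s^2 - 45*s + 126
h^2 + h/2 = h*(h + 1/2)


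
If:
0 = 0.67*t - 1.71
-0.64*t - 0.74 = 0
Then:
No Solution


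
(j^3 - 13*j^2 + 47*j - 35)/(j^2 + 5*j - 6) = (j^2 - 12*j + 35)/(j + 6)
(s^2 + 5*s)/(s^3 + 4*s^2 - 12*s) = (s + 5)/(s^2 + 4*s - 12)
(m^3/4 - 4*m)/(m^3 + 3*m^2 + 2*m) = (m^2 - 16)/(4*(m^2 + 3*m + 2))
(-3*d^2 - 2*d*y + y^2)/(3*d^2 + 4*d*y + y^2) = (-3*d + y)/(3*d + y)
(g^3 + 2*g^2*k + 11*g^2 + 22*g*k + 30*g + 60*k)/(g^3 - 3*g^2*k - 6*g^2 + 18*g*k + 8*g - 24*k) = (g^3 + 2*g^2*k + 11*g^2 + 22*g*k + 30*g + 60*k)/(g^3 - 3*g^2*k - 6*g^2 + 18*g*k + 8*g - 24*k)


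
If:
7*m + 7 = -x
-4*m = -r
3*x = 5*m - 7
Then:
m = -7/13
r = -28/13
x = -42/13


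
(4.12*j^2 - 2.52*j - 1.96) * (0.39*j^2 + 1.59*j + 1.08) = 1.6068*j^4 + 5.568*j^3 - 0.3216*j^2 - 5.838*j - 2.1168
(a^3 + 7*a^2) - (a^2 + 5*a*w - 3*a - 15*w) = a^3 + 6*a^2 - 5*a*w + 3*a + 15*w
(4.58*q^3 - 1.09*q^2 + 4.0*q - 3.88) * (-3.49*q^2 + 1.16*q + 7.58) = -15.9842*q^5 + 9.1169*q^4 + 19.492*q^3 + 9.919*q^2 + 25.8192*q - 29.4104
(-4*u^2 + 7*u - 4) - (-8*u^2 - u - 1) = 4*u^2 + 8*u - 3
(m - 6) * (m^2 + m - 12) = m^3 - 5*m^2 - 18*m + 72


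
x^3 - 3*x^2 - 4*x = x*(x - 4)*(x + 1)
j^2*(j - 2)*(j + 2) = j^4 - 4*j^2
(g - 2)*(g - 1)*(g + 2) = g^3 - g^2 - 4*g + 4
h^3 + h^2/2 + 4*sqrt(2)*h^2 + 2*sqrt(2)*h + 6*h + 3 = (h + 1/2)*(h + sqrt(2))*(h + 3*sqrt(2))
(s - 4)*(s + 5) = s^2 + s - 20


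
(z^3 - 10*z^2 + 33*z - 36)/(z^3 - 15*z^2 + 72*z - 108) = (z^2 - 7*z + 12)/(z^2 - 12*z + 36)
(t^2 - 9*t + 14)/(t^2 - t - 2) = (t - 7)/(t + 1)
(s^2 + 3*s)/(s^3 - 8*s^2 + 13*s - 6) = s*(s + 3)/(s^3 - 8*s^2 + 13*s - 6)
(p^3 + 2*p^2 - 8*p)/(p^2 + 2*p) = (p^2 + 2*p - 8)/(p + 2)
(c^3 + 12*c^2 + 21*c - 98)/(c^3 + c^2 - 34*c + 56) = (c + 7)/(c - 4)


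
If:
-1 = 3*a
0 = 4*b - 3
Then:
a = -1/3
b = 3/4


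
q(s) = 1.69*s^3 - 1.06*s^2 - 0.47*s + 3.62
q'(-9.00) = 429.28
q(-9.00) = -1310.02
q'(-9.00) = 429.28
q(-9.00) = -1310.02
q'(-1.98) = 23.60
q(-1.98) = -12.72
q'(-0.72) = 3.68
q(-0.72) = 2.78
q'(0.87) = 1.52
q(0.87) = 3.52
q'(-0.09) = -0.24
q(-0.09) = 3.65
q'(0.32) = -0.63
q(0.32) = 3.42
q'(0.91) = 1.80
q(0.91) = 3.59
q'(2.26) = 20.63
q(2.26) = 16.65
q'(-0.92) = 5.77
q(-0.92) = 1.84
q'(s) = 5.07*s^2 - 2.12*s - 0.47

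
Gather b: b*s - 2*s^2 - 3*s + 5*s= b*s - 2*s^2 + 2*s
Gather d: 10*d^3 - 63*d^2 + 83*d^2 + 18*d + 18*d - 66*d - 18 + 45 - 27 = 10*d^3 + 20*d^2 - 30*d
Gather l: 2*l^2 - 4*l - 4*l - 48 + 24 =2*l^2 - 8*l - 24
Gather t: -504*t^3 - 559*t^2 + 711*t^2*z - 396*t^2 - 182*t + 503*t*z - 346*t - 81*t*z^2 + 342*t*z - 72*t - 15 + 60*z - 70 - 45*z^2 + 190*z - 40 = -504*t^3 + t^2*(711*z - 955) + t*(-81*z^2 + 845*z - 600) - 45*z^2 + 250*z - 125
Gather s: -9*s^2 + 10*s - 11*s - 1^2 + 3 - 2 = -9*s^2 - s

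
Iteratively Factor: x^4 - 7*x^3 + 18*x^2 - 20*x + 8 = (x - 2)*(x^3 - 5*x^2 + 8*x - 4) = (x - 2)^2*(x^2 - 3*x + 2) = (x - 2)^2*(x - 1)*(x - 2)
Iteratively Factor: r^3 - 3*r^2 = (r - 3)*(r^2) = r*(r - 3)*(r)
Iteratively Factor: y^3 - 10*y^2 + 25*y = (y - 5)*(y^2 - 5*y) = (y - 5)^2*(y)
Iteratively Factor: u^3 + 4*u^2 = (u)*(u^2 + 4*u) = u*(u + 4)*(u)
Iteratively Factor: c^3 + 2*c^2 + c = (c + 1)*(c^2 + c) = (c + 1)^2*(c)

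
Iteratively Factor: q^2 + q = (q + 1)*(q)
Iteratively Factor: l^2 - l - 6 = (l - 3)*(l + 2)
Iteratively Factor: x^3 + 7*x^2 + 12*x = (x)*(x^2 + 7*x + 12) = x*(x + 3)*(x + 4)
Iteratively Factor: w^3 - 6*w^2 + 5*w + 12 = (w - 4)*(w^2 - 2*w - 3) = (w - 4)*(w - 3)*(w + 1)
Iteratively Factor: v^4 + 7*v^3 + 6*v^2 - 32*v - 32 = (v + 4)*(v^3 + 3*v^2 - 6*v - 8) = (v + 1)*(v + 4)*(v^2 + 2*v - 8) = (v - 2)*(v + 1)*(v + 4)*(v + 4)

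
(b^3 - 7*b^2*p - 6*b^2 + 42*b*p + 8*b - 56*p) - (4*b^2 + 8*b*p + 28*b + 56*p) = b^3 - 7*b^2*p - 10*b^2 + 34*b*p - 20*b - 112*p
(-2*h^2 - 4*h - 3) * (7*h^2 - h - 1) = -14*h^4 - 26*h^3 - 15*h^2 + 7*h + 3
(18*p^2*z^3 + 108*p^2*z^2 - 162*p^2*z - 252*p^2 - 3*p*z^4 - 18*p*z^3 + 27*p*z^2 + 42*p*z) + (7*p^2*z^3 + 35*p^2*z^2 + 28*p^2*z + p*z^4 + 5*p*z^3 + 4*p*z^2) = 25*p^2*z^3 + 143*p^2*z^2 - 134*p^2*z - 252*p^2 - 2*p*z^4 - 13*p*z^3 + 31*p*z^2 + 42*p*z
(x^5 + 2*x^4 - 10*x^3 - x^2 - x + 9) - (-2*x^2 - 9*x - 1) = x^5 + 2*x^4 - 10*x^3 + x^2 + 8*x + 10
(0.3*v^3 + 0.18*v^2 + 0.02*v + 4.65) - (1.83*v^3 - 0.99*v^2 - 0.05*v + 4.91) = -1.53*v^3 + 1.17*v^2 + 0.07*v - 0.26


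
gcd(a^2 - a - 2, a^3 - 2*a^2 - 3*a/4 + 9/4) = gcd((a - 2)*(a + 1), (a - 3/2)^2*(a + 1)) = a + 1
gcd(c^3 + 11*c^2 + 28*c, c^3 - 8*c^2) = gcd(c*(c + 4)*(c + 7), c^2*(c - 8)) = c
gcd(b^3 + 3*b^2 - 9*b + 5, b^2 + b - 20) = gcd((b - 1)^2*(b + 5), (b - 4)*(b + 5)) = b + 5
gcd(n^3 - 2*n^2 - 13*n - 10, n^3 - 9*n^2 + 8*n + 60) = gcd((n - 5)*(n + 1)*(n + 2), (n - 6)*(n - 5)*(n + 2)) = n^2 - 3*n - 10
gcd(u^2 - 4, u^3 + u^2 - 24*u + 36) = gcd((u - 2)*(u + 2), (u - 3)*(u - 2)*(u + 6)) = u - 2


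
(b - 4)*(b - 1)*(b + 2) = b^3 - 3*b^2 - 6*b + 8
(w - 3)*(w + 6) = w^2 + 3*w - 18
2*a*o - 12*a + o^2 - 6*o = (2*a + o)*(o - 6)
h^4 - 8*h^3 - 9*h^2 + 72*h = h*(h - 8)*(h - 3)*(h + 3)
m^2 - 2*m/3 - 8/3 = (m - 2)*(m + 4/3)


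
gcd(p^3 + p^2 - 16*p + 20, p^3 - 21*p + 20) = p + 5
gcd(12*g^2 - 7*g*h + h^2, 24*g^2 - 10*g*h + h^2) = 4*g - h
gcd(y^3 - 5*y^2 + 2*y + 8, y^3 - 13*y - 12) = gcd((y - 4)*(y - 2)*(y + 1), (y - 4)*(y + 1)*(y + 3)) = y^2 - 3*y - 4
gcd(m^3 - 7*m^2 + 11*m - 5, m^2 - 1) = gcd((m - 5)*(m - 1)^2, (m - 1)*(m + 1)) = m - 1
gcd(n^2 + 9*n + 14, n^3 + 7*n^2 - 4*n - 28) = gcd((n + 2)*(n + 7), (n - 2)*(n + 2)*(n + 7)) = n^2 + 9*n + 14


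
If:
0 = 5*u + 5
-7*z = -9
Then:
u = -1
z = 9/7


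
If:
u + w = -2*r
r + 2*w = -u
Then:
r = w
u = -3*w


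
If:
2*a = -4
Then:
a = -2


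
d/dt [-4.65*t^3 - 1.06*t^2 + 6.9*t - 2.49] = -13.95*t^2 - 2.12*t + 6.9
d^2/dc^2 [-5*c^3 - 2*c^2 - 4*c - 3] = -30*c - 4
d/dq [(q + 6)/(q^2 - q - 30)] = (q^2 - q - (q + 6)*(2*q - 1) - 30)/(-q^2 + q + 30)^2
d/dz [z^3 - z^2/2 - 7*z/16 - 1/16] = 3*z^2 - z - 7/16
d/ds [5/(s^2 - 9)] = -10*s/(s^2 - 9)^2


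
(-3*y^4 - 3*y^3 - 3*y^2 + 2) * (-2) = 6*y^4 + 6*y^3 + 6*y^2 - 4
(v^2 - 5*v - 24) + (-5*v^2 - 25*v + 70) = -4*v^2 - 30*v + 46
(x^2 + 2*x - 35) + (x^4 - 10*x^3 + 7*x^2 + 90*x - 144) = x^4 - 10*x^3 + 8*x^2 + 92*x - 179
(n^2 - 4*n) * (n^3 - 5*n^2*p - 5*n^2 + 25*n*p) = n^5 - 5*n^4*p - 9*n^4 + 45*n^3*p + 20*n^3 - 100*n^2*p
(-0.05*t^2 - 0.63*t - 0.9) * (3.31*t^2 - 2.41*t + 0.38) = -0.1655*t^4 - 1.9648*t^3 - 1.4797*t^2 + 1.9296*t - 0.342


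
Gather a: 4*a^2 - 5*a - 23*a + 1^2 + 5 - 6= 4*a^2 - 28*a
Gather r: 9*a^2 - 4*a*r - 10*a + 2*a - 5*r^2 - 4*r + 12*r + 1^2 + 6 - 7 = 9*a^2 - 8*a - 5*r^2 + r*(8 - 4*a)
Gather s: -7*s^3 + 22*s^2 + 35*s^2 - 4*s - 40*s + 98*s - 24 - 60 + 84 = -7*s^3 + 57*s^2 + 54*s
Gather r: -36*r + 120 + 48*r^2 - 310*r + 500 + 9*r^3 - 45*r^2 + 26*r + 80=9*r^3 + 3*r^2 - 320*r + 700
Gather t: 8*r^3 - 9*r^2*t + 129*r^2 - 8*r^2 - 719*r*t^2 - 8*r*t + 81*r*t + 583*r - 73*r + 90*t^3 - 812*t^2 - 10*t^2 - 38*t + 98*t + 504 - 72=8*r^3 + 121*r^2 + 510*r + 90*t^3 + t^2*(-719*r - 822) + t*(-9*r^2 + 73*r + 60) + 432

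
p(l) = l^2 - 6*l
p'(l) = 2*l - 6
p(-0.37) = 2.36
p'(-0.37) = -6.74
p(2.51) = -8.76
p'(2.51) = -0.98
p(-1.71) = 13.18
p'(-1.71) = -9.42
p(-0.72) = 4.84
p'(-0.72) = -7.44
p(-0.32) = 2.02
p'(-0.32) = -6.64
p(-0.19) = 1.18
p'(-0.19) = -6.38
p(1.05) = -5.20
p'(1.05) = -3.90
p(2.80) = -8.96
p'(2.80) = -0.40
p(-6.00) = 72.00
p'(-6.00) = -18.00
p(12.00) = 72.00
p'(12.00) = 18.00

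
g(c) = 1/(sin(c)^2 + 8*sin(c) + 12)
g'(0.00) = -0.06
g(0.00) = 0.08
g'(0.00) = -0.06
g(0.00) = 0.08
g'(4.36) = 0.07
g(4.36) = 0.19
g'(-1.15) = -0.08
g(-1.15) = 0.18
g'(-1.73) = 0.04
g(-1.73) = 0.20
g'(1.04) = -0.01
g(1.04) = 0.05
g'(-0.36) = -0.08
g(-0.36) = 0.11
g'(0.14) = -0.05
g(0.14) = 0.08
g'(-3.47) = 0.04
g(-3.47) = 0.07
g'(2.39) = 0.02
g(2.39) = 0.06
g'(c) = (-2*sin(c)*cos(c) - 8*cos(c))/(sin(c)^2 + 8*sin(c) + 12)^2 = -2*(sin(c) + 4)*cos(c)/(sin(c)^2 + 8*sin(c) + 12)^2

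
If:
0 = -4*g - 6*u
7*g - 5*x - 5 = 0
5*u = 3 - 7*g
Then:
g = 9/11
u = -6/11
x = 8/55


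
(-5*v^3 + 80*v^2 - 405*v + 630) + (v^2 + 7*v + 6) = -5*v^3 + 81*v^2 - 398*v + 636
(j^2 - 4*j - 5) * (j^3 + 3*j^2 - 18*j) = j^5 - j^4 - 35*j^3 + 57*j^2 + 90*j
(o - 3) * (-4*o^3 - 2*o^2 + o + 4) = -4*o^4 + 10*o^3 + 7*o^2 + o - 12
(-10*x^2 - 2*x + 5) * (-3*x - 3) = 30*x^3 + 36*x^2 - 9*x - 15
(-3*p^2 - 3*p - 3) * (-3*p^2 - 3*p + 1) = 9*p^4 + 18*p^3 + 15*p^2 + 6*p - 3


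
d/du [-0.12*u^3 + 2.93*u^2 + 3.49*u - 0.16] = -0.36*u^2 + 5.86*u + 3.49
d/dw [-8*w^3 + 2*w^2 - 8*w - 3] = -24*w^2 + 4*w - 8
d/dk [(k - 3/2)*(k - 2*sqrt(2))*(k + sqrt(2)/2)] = 3*k^2 - 3*sqrt(2)*k - 3*k - 2 + 9*sqrt(2)/4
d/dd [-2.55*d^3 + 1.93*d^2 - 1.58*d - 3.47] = -7.65*d^2 + 3.86*d - 1.58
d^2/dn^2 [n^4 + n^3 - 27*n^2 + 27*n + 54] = 12*n^2 + 6*n - 54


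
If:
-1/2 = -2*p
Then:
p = 1/4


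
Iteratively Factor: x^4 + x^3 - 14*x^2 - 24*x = (x - 4)*(x^3 + 5*x^2 + 6*x) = x*(x - 4)*(x^2 + 5*x + 6) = x*(x - 4)*(x + 3)*(x + 2)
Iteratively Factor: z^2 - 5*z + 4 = (z - 1)*(z - 4)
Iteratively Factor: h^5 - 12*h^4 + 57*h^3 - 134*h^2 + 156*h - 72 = (h - 3)*(h^4 - 9*h^3 + 30*h^2 - 44*h + 24) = (h - 3)^2*(h^3 - 6*h^2 + 12*h - 8) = (h - 3)^2*(h - 2)*(h^2 - 4*h + 4) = (h - 3)^2*(h - 2)^2*(h - 2)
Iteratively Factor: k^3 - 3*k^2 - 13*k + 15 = (k - 5)*(k^2 + 2*k - 3) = (k - 5)*(k - 1)*(k + 3)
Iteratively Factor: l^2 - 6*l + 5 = (l - 5)*(l - 1)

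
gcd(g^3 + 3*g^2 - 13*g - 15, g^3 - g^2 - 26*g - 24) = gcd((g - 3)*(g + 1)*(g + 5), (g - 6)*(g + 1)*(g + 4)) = g + 1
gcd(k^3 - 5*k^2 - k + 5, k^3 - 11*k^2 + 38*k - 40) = k - 5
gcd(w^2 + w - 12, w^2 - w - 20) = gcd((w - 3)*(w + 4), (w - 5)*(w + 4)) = w + 4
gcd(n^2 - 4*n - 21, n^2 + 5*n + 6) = n + 3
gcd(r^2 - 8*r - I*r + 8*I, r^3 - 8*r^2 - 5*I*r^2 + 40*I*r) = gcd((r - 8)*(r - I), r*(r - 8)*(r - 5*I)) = r - 8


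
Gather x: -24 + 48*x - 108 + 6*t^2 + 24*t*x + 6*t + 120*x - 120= 6*t^2 + 6*t + x*(24*t + 168) - 252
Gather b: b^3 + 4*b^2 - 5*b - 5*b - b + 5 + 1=b^3 + 4*b^2 - 11*b + 6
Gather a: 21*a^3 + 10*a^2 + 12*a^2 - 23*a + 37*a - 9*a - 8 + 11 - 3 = 21*a^3 + 22*a^2 + 5*a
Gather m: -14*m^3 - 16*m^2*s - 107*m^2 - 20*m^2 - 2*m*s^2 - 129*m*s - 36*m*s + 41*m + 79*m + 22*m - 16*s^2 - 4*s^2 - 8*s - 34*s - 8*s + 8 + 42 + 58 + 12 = -14*m^3 + m^2*(-16*s - 127) + m*(-2*s^2 - 165*s + 142) - 20*s^2 - 50*s + 120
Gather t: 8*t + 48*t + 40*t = 96*t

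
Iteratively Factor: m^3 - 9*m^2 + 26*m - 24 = (m - 4)*(m^2 - 5*m + 6) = (m - 4)*(m - 2)*(m - 3)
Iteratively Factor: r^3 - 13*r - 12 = (r + 3)*(r^2 - 3*r - 4) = (r + 1)*(r + 3)*(r - 4)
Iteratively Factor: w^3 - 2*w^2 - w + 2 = (w + 1)*(w^2 - 3*w + 2) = (w - 2)*(w + 1)*(w - 1)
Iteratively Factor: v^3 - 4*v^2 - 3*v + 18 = (v - 3)*(v^2 - v - 6) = (v - 3)*(v + 2)*(v - 3)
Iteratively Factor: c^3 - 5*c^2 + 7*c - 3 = (c - 1)*(c^2 - 4*c + 3) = (c - 3)*(c - 1)*(c - 1)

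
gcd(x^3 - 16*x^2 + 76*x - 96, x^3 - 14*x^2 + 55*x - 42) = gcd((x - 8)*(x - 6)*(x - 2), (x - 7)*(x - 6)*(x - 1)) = x - 6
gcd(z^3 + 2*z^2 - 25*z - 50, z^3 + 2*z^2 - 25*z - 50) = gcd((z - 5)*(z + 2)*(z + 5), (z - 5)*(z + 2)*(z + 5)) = z^3 + 2*z^2 - 25*z - 50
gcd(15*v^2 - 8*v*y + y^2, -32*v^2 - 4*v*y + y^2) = 1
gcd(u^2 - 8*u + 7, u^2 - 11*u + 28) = u - 7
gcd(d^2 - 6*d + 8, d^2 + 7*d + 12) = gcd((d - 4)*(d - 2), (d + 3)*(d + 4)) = 1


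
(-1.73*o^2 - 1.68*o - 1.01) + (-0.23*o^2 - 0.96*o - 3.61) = -1.96*o^2 - 2.64*o - 4.62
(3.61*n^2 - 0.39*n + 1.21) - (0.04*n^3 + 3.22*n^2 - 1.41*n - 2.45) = -0.04*n^3 + 0.39*n^2 + 1.02*n + 3.66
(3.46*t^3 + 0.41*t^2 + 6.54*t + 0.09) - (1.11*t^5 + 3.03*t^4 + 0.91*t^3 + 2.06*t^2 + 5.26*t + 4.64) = -1.11*t^5 - 3.03*t^4 + 2.55*t^3 - 1.65*t^2 + 1.28*t - 4.55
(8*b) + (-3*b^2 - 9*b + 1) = -3*b^2 - b + 1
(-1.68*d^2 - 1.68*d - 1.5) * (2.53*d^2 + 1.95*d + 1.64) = -4.2504*d^4 - 7.5264*d^3 - 9.8262*d^2 - 5.6802*d - 2.46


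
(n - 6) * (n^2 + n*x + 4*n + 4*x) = n^3 + n^2*x - 2*n^2 - 2*n*x - 24*n - 24*x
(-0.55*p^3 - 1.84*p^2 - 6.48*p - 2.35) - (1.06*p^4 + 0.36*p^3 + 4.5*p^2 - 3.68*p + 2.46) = -1.06*p^4 - 0.91*p^3 - 6.34*p^2 - 2.8*p - 4.81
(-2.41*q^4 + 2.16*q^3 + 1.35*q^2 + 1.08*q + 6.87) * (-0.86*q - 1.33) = 2.0726*q^5 + 1.3477*q^4 - 4.0338*q^3 - 2.7243*q^2 - 7.3446*q - 9.1371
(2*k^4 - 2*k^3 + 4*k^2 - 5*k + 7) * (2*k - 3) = 4*k^5 - 10*k^4 + 14*k^3 - 22*k^2 + 29*k - 21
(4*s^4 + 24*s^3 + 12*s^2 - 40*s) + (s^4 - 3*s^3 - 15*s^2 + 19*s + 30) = 5*s^4 + 21*s^3 - 3*s^2 - 21*s + 30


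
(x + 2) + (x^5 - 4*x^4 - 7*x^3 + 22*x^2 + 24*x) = x^5 - 4*x^4 - 7*x^3 + 22*x^2 + 25*x + 2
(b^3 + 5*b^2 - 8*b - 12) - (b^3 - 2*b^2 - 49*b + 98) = 7*b^2 + 41*b - 110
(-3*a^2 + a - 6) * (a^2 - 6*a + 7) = -3*a^4 + 19*a^3 - 33*a^2 + 43*a - 42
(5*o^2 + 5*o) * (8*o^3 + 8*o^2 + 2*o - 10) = 40*o^5 + 80*o^4 + 50*o^3 - 40*o^2 - 50*o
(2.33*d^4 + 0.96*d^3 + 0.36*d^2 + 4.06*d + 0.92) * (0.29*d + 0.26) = 0.6757*d^5 + 0.8842*d^4 + 0.354*d^3 + 1.271*d^2 + 1.3224*d + 0.2392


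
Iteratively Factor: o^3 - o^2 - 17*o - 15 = (o - 5)*(o^2 + 4*o + 3) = (o - 5)*(o + 1)*(o + 3)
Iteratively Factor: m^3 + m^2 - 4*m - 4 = (m - 2)*(m^2 + 3*m + 2) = (m - 2)*(m + 2)*(m + 1)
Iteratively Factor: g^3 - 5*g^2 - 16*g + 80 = (g + 4)*(g^2 - 9*g + 20) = (g - 5)*(g + 4)*(g - 4)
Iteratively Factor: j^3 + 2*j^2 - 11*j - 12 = (j + 1)*(j^2 + j - 12) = (j - 3)*(j + 1)*(j + 4)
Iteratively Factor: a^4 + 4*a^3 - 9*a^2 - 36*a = (a - 3)*(a^3 + 7*a^2 + 12*a) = (a - 3)*(a + 4)*(a^2 + 3*a) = (a - 3)*(a + 3)*(a + 4)*(a)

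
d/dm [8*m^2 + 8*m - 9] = 16*m + 8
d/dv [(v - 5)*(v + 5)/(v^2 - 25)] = 0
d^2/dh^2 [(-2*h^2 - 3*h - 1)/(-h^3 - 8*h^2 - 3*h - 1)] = 2*(2*h^6 + 9*h^5 + 60*h^4 + 185*h^3 + 135*h^2 - 3*h - 6)/(h^9 + 24*h^8 + 201*h^7 + 659*h^6 + 651*h^5 + 426*h^4 + 174*h^3 + 51*h^2 + 9*h + 1)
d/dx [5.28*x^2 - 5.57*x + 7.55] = 10.56*x - 5.57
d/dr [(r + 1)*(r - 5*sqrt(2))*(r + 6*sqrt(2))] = 3*r^2 + 2*r + 2*sqrt(2)*r - 60 + sqrt(2)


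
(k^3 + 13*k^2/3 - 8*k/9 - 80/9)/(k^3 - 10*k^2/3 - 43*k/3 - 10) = (3*k^2 + 8*k - 16)/(3*(k^2 - 5*k - 6))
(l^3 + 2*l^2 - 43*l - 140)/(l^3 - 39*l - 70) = (l + 4)/(l + 2)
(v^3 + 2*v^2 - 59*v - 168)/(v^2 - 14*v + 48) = (v^2 + 10*v + 21)/(v - 6)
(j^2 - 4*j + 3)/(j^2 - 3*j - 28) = (-j^2 + 4*j - 3)/(-j^2 + 3*j + 28)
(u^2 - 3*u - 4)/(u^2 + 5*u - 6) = (u^2 - 3*u - 4)/(u^2 + 5*u - 6)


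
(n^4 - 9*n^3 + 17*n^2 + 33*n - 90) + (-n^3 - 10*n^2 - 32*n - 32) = n^4 - 10*n^3 + 7*n^2 + n - 122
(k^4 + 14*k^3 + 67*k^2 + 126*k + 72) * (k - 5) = k^5 + 9*k^4 - 3*k^3 - 209*k^2 - 558*k - 360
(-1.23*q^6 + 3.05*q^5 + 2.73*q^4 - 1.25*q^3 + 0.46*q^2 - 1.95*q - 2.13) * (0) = 0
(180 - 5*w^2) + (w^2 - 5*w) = -4*w^2 - 5*w + 180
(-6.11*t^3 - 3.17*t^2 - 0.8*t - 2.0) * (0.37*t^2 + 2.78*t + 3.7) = -2.2607*t^5 - 18.1587*t^4 - 31.7156*t^3 - 14.693*t^2 - 8.52*t - 7.4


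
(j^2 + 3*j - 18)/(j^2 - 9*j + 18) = (j + 6)/(j - 6)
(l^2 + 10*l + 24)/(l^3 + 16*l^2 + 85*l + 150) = (l + 4)/(l^2 + 10*l + 25)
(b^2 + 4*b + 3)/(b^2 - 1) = (b + 3)/(b - 1)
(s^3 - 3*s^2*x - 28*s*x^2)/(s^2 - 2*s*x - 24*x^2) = s*(-s + 7*x)/(-s + 6*x)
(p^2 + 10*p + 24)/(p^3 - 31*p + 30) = (p + 4)/(p^2 - 6*p + 5)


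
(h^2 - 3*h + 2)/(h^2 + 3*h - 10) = (h - 1)/(h + 5)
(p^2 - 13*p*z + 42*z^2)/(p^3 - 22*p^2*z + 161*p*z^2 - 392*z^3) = (p - 6*z)/(p^2 - 15*p*z + 56*z^2)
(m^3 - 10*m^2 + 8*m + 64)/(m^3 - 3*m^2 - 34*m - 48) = (m - 4)/(m + 3)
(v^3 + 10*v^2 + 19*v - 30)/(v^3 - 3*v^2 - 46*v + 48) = (v + 5)/(v - 8)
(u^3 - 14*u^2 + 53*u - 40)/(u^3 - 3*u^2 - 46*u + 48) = (u - 5)/(u + 6)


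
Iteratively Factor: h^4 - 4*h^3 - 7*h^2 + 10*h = (h - 1)*(h^3 - 3*h^2 - 10*h) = (h - 5)*(h - 1)*(h^2 + 2*h) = (h - 5)*(h - 1)*(h + 2)*(h)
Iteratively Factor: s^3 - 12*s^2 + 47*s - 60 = (s - 5)*(s^2 - 7*s + 12) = (s - 5)*(s - 4)*(s - 3)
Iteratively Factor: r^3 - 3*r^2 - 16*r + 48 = (r - 4)*(r^2 + r - 12) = (r - 4)*(r - 3)*(r + 4)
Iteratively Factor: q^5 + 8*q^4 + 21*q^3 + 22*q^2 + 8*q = (q + 1)*(q^4 + 7*q^3 + 14*q^2 + 8*q) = (q + 1)^2*(q^3 + 6*q^2 + 8*q) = (q + 1)^2*(q + 4)*(q^2 + 2*q) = (q + 1)^2*(q + 2)*(q + 4)*(q)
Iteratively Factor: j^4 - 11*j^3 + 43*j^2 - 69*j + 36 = (j - 3)*(j^3 - 8*j^2 + 19*j - 12) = (j - 3)*(j - 1)*(j^2 - 7*j + 12) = (j - 3)^2*(j - 1)*(j - 4)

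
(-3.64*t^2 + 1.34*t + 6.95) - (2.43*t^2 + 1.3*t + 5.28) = -6.07*t^2 + 0.04*t + 1.67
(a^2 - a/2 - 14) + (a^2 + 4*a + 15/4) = 2*a^2 + 7*a/2 - 41/4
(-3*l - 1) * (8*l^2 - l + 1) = -24*l^3 - 5*l^2 - 2*l - 1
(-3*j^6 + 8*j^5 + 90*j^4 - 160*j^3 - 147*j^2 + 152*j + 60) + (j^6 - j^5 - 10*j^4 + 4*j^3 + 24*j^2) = -2*j^6 + 7*j^5 + 80*j^4 - 156*j^3 - 123*j^2 + 152*j + 60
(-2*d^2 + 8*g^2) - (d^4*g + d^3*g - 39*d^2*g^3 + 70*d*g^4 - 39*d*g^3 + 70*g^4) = -d^4*g - d^3*g + 39*d^2*g^3 - 2*d^2 - 70*d*g^4 + 39*d*g^3 - 70*g^4 + 8*g^2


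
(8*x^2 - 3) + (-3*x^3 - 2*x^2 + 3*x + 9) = -3*x^3 + 6*x^2 + 3*x + 6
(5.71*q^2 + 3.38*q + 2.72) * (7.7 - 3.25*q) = -18.5575*q^3 + 32.982*q^2 + 17.186*q + 20.944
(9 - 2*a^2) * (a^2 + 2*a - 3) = -2*a^4 - 4*a^3 + 15*a^2 + 18*a - 27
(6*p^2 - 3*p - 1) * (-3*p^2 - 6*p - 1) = -18*p^4 - 27*p^3 + 15*p^2 + 9*p + 1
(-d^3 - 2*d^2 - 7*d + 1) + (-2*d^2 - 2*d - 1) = -d^3 - 4*d^2 - 9*d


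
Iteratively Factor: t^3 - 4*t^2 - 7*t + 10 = (t - 1)*(t^2 - 3*t - 10) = (t - 5)*(t - 1)*(t + 2)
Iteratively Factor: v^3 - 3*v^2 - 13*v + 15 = (v - 1)*(v^2 - 2*v - 15) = (v - 5)*(v - 1)*(v + 3)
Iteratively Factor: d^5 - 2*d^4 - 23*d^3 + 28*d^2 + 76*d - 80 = (d - 2)*(d^4 - 23*d^2 - 18*d + 40) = (d - 2)*(d + 2)*(d^3 - 2*d^2 - 19*d + 20) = (d - 2)*(d - 1)*(d + 2)*(d^2 - d - 20) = (d - 5)*(d - 2)*(d - 1)*(d + 2)*(d + 4)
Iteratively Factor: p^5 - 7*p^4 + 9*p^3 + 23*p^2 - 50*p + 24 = (p - 4)*(p^4 - 3*p^3 - 3*p^2 + 11*p - 6) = (p - 4)*(p + 2)*(p^3 - 5*p^2 + 7*p - 3) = (p - 4)*(p - 3)*(p + 2)*(p^2 - 2*p + 1) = (p - 4)*(p - 3)*(p - 1)*(p + 2)*(p - 1)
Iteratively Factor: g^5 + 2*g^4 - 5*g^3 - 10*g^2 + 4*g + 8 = (g + 2)*(g^4 - 5*g^2 + 4) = (g - 2)*(g + 2)*(g^3 + 2*g^2 - g - 2) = (g - 2)*(g + 1)*(g + 2)*(g^2 + g - 2) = (g - 2)*(g - 1)*(g + 1)*(g + 2)*(g + 2)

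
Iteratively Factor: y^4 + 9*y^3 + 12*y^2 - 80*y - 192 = (y + 4)*(y^3 + 5*y^2 - 8*y - 48) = (y + 4)^2*(y^2 + y - 12) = (y + 4)^3*(y - 3)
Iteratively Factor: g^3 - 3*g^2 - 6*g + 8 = (g + 2)*(g^2 - 5*g + 4) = (g - 4)*(g + 2)*(g - 1)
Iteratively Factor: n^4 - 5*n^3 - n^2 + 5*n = (n - 1)*(n^3 - 4*n^2 - 5*n) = (n - 5)*(n - 1)*(n^2 + n) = n*(n - 5)*(n - 1)*(n + 1)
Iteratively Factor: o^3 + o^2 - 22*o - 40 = (o + 2)*(o^2 - o - 20) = (o - 5)*(o + 2)*(o + 4)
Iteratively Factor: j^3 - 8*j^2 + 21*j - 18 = (j - 3)*(j^2 - 5*j + 6) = (j - 3)^2*(j - 2)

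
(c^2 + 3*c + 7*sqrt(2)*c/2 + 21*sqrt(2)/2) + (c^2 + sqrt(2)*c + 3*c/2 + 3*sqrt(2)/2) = 2*c^2 + 9*c/2 + 9*sqrt(2)*c/2 + 12*sqrt(2)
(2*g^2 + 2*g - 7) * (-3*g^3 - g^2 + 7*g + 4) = -6*g^5 - 8*g^4 + 33*g^3 + 29*g^2 - 41*g - 28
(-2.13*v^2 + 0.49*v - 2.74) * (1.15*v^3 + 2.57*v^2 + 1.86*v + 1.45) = -2.4495*v^5 - 4.9106*v^4 - 5.8535*v^3 - 9.2189*v^2 - 4.3859*v - 3.973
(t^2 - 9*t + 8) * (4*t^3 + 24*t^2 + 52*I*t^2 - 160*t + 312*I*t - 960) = 4*t^5 - 12*t^4 + 52*I*t^4 - 344*t^3 - 156*I*t^3 + 672*t^2 - 2392*I*t^2 + 7360*t + 2496*I*t - 7680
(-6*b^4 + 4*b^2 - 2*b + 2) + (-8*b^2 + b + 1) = -6*b^4 - 4*b^2 - b + 3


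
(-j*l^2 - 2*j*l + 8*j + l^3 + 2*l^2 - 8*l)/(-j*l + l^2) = l + 2 - 8/l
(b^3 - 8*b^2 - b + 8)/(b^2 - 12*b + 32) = (b^2 - 1)/(b - 4)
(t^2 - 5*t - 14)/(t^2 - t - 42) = (t + 2)/(t + 6)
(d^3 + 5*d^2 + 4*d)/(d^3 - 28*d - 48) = d*(d + 1)/(d^2 - 4*d - 12)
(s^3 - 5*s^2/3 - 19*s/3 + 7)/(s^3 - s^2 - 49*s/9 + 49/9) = 3*(s - 3)/(3*s - 7)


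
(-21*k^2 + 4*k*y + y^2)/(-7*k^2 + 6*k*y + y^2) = (-3*k + y)/(-k + y)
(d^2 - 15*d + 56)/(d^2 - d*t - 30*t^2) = (-d^2 + 15*d - 56)/(-d^2 + d*t + 30*t^2)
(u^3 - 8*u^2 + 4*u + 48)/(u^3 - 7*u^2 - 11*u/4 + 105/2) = 4*(u^2 - 2*u - 8)/(4*u^2 - 4*u - 35)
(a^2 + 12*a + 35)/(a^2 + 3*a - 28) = (a + 5)/(a - 4)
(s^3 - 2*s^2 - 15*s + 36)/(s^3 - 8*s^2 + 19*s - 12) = (s^2 + s - 12)/(s^2 - 5*s + 4)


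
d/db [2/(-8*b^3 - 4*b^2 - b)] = 2*(24*b^2 + 8*b + 1)/(b^2*(8*b^2 + 4*b + 1)^2)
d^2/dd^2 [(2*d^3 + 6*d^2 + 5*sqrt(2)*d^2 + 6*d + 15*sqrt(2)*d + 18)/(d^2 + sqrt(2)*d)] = 18*(sqrt(2)*d^3 + 6*d^2 + 6*sqrt(2)*d + 4)/(d^3*(d^3 + 3*sqrt(2)*d^2 + 6*d + 2*sqrt(2)))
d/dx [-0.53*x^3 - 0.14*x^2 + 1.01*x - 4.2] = -1.59*x^2 - 0.28*x + 1.01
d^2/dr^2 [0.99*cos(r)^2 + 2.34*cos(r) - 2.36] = 3.96*sin(r)^2 - 2.34*cos(r) - 1.98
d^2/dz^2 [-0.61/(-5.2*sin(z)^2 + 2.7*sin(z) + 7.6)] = (65.9776*sin(z)^4 - 25.6932*sin(z)^3 + 1.90929999999997*sin(z)^2 + 38.8692*sin(z) - 57.1082)/(-5.2*sin(z)^2 + 2.7*sin(z) + 7.6)^3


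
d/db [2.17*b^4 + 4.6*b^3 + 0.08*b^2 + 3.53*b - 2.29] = 8.68*b^3 + 13.8*b^2 + 0.16*b + 3.53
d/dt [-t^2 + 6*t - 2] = 6 - 2*t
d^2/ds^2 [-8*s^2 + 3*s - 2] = -16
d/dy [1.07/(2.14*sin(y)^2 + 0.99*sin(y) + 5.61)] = -(4.5796*sin(y) + 1.0593)*cos(y)/(2.14*sin(y)^2 + 0.99*sin(y) + 5.61)^2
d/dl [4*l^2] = 8*l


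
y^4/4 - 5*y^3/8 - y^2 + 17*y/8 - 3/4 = (y/4 + 1/2)*(y - 3)*(y - 1)*(y - 1/2)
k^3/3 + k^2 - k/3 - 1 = (k/3 + 1)*(k - 1)*(k + 1)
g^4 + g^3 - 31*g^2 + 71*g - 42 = (g - 3)*(g - 2)*(g - 1)*(g + 7)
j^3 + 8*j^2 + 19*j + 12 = (j + 1)*(j + 3)*(j + 4)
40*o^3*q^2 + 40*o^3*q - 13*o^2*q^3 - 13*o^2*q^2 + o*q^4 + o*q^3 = q*(-8*o + q)*(-5*o + q)*(o*q + o)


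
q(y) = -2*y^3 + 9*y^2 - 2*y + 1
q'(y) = -6*y^2 + 18*y - 2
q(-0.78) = 8.98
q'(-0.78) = -19.69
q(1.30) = 9.22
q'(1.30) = 11.26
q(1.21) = 8.21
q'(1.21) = 11.00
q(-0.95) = 12.74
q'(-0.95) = -24.52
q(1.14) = 7.45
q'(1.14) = 10.72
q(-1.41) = 27.32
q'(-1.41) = -39.31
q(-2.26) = 74.57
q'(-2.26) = -73.33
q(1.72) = 14.01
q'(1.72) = 11.21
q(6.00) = -119.00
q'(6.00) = -110.00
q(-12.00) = 4777.00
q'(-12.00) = -1082.00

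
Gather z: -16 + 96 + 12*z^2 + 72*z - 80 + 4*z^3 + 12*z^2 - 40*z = 4*z^3 + 24*z^2 + 32*z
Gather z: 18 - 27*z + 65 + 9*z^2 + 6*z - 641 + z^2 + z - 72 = 10*z^2 - 20*z - 630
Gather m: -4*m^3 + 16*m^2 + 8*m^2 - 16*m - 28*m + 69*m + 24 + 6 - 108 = -4*m^3 + 24*m^2 + 25*m - 78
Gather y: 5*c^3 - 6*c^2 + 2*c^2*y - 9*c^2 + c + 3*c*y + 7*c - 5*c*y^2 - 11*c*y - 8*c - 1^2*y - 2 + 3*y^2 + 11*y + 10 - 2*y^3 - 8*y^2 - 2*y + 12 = 5*c^3 - 15*c^2 - 2*y^3 + y^2*(-5*c - 5) + y*(2*c^2 - 8*c + 8) + 20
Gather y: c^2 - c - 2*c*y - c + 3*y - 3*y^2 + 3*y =c^2 - 2*c - 3*y^2 + y*(6 - 2*c)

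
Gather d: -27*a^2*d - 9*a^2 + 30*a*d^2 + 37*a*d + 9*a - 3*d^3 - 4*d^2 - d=-9*a^2 + 9*a - 3*d^3 + d^2*(30*a - 4) + d*(-27*a^2 + 37*a - 1)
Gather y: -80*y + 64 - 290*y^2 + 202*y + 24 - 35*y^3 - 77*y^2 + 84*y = -35*y^3 - 367*y^2 + 206*y + 88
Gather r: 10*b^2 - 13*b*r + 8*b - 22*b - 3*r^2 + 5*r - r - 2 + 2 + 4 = 10*b^2 - 14*b - 3*r^2 + r*(4 - 13*b) + 4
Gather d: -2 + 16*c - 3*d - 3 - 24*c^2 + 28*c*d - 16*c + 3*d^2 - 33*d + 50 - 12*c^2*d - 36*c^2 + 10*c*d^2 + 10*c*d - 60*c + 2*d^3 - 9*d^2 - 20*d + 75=-60*c^2 - 60*c + 2*d^3 + d^2*(10*c - 6) + d*(-12*c^2 + 38*c - 56) + 120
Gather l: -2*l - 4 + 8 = 4 - 2*l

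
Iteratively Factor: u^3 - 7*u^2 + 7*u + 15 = (u + 1)*(u^2 - 8*u + 15) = (u - 3)*(u + 1)*(u - 5)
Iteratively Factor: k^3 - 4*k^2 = (k - 4)*(k^2) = k*(k - 4)*(k)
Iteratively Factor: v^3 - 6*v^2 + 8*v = (v - 4)*(v^2 - 2*v) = (v - 4)*(v - 2)*(v)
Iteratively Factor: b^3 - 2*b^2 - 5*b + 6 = (b - 3)*(b^2 + b - 2) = (b - 3)*(b + 2)*(b - 1)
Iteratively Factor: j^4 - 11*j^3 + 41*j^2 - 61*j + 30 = (j - 2)*(j^3 - 9*j^2 + 23*j - 15) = (j - 3)*(j - 2)*(j^2 - 6*j + 5) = (j - 3)*(j - 2)*(j - 1)*(j - 5)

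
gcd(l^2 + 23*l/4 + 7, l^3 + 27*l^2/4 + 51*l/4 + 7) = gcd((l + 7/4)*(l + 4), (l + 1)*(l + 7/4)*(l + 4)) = l^2 + 23*l/4 + 7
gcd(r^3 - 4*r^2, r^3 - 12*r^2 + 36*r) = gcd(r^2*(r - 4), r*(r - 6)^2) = r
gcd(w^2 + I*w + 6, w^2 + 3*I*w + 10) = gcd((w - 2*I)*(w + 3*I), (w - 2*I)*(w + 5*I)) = w - 2*I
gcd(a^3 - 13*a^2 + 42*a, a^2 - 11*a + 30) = a - 6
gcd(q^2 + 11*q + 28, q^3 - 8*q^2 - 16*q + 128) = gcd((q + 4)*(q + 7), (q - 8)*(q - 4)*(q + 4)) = q + 4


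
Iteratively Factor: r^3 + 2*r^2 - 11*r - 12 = (r - 3)*(r^2 + 5*r + 4) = (r - 3)*(r + 1)*(r + 4)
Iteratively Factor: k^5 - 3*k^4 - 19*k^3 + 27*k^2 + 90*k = (k - 5)*(k^4 + 2*k^3 - 9*k^2 - 18*k) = (k - 5)*(k - 3)*(k^3 + 5*k^2 + 6*k) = k*(k - 5)*(k - 3)*(k^2 + 5*k + 6) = k*(k - 5)*(k - 3)*(k + 3)*(k + 2)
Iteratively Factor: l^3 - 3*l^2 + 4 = (l - 2)*(l^2 - l - 2) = (l - 2)^2*(l + 1)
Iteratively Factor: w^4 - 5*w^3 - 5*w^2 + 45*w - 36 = (w - 3)*(w^3 - 2*w^2 - 11*w + 12) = (w - 3)*(w - 1)*(w^2 - w - 12) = (w - 4)*(w - 3)*(w - 1)*(w + 3)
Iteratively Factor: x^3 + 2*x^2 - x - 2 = (x + 2)*(x^2 - 1) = (x - 1)*(x + 2)*(x + 1)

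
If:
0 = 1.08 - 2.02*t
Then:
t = 0.53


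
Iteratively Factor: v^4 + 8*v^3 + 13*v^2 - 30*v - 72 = (v - 2)*(v^3 + 10*v^2 + 33*v + 36) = (v - 2)*(v + 3)*(v^2 + 7*v + 12) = (v - 2)*(v + 3)^2*(v + 4)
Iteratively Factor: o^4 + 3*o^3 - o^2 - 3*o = (o - 1)*(o^3 + 4*o^2 + 3*o) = (o - 1)*(o + 3)*(o^2 + o) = o*(o - 1)*(o + 3)*(o + 1)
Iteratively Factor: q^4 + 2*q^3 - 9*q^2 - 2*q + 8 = (q + 1)*(q^3 + q^2 - 10*q + 8) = (q - 2)*(q + 1)*(q^2 + 3*q - 4) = (q - 2)*(q - 1)*(q + 1)*(q + 4)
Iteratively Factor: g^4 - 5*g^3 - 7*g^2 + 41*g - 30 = (g + 3)*(g^3 - 8*g^2 + 17*g - 10) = (g - 2)*(g + 3)*(g^2 - 6*g + 5) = (g - 2)*(g - 1)*(g + 3)*(g - 5)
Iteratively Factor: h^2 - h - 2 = (h + 1)*(h - 2)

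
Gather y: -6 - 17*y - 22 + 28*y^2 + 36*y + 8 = 28*y^2 + 19*y - 20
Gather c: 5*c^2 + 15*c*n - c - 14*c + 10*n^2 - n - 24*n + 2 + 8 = 5*c^2 + c*(15*n - 15) + 10*n^2 - 25*n + 10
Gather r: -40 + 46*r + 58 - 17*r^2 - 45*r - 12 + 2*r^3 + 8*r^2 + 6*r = 2*r^3 - 9*r^2 + 7*r + 6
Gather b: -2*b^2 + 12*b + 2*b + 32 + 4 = -2*b^2 + 14*b + 36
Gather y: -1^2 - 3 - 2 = -6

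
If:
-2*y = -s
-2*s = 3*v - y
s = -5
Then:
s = -5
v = 5/2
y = -5/2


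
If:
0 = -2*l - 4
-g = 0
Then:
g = 0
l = -2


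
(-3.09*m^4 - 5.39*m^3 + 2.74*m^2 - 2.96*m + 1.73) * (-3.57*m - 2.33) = 11.0313*m^5 + 26.442*m^4 + 2.7769*m^3 + 4.183*m^2 + 0.7207*m - 4.0309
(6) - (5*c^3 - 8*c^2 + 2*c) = -5*c^3 + 8*c^2 - 2*c + 6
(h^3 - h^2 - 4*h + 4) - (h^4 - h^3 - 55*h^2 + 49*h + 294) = -h^4 + 2*h^3 + 54*h^2 - 53*h - 290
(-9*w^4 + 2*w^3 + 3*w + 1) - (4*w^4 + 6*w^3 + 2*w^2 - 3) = -13*w^4 - 4*w^3 - 2*w^2 + 3*w + 4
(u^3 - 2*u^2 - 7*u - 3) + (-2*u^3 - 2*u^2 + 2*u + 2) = -u^3 - 4*u^2 - 5*u - 1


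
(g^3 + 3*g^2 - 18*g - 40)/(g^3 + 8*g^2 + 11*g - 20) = (g^2 - 2*g - 8)/(g^2 + 3*g - 4)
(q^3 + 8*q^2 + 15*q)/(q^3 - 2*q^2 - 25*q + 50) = q*(q + 3)/(q^2 - 7*q + 10)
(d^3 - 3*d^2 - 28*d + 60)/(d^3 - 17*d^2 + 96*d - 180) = (d^2 + 3*d - 10)/(d^2 - 11*d + 30)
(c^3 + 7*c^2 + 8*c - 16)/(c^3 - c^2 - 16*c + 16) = (c + 4)/(c - 4)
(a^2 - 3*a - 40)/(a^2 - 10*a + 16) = (a + 5)/(a - 2)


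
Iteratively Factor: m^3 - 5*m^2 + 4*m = (m - 1)*(m^2 - 4*m) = m*(m - 1)*(m - 4)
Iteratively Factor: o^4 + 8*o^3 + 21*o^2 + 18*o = (o + 2)*(o^3 + 6*o^2 + 9*o) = (o + 2)*(o + 3)*(o^2 + 3*o) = o*(o + 2)*(o + 3)*(o + 3)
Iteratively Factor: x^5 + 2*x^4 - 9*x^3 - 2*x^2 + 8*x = (x + 1)*(x^4 + x^3 - 10*x^2 + 8*x) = (x + 1)*(x + 4)*(x^3 - 3*x^2 + 2*x) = (x - 1)*(x + 1)*(x + 4)*(x^2 - 2*x) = x*(x - 1)*(x + 1)*(x + 4)*(x - 2)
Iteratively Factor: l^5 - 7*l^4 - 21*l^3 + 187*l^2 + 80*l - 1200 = (l - 5)*(l^4 - 2*l^3 - 31*l^2 + 32*l + 240) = (l - 5)^2*(l^3 + 3*l^2 - 16*l - 48) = (l - 5)^2*(l - 4)*(l^2 + 7*l + 12) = (l - 5)^2*(l - 4)*(l + 3)*(l + 4)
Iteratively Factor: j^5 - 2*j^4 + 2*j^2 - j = (j)*(j^4 - 2*j^3 + 2*j - 1) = j*(j + 1)*(j^3 - 3*j^2 + 3*j - 1) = j*(j - 1)*(j + 1)*(j^2 - 2*j + 1) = j*(j - 1)^2*(j + 1)*(j - 1)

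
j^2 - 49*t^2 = (j - 7*t)*(j + 7*t)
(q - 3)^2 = q^2 - 6*q + 9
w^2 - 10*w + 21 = (w - 7)*(w - 3)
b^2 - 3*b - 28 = (b - 7)*(b + 4)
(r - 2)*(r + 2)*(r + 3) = r^3 + 3*r^2 - 4*r - 12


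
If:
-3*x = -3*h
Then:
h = x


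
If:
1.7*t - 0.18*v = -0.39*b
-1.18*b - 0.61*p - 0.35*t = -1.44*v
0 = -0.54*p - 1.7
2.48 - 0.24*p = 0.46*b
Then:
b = 7.03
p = -3.15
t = -1.17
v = 4.14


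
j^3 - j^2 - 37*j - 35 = (j - 7)*(j + 1)*(j + 5)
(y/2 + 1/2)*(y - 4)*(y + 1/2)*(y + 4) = y^4/2 + 3*y^3/4 - 31*y^2/4 - 12*y - 4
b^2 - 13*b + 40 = (b - 8)*(b - 5)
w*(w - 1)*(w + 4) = w^3 + 3*w^2 - 4*w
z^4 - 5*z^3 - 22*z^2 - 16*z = z*(z - 8)*(z + 1)*(z + 2)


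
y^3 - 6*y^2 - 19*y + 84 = (y - 7)*(y - 3)*(y + 4)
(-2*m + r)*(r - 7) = -2*m*r + 14*m + r^2 - 7*r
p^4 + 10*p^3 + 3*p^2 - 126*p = p*(p - 3)*(p + 6)*(p + 7)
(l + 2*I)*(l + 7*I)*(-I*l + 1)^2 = -l^4 - 11*I*l^3 + 33*l^2 + 37*I*l - 14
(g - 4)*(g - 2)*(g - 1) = g^3 - 7*g^2 + 14*g - 8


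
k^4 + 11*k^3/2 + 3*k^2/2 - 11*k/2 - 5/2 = (k - 1)*(k + 1/2)*(k + 1)*(k + 5)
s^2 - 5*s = s*(s - 5)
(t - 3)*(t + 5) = t^2 + 2*t - 15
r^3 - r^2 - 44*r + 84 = (r - 6)*(r - 2)*(r + 7)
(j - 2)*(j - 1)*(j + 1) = j^3 - 2*j^2 - j + 2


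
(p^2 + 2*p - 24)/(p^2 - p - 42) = (p - 4)/(p - 7)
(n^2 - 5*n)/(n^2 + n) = (n - 5)/(n + 1)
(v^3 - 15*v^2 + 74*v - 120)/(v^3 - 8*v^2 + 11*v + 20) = (v - 6)/(v + 1)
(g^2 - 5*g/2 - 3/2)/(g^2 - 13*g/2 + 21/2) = (2*g + 1)/(2*g - 7)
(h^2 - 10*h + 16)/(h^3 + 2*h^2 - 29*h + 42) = (h - 8)/(h^2 + 4*h - 21)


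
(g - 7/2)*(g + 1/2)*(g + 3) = g^3 - 43*g/4 - 21/4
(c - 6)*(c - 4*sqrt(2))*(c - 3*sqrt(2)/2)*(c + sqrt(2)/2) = c^4 - 5*sqrt(2)*c^3 - 6*c^3 + 13*c^2/2 + 30*sqrt(2)*c^2 - 39*c + 6*sqrt(2)*c - 36*sqrt(2)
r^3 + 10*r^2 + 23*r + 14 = (r + 1)*(r + 2)*(r + 7)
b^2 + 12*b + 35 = (b + 5)*(b + 7)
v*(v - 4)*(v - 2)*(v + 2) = v^4 - 4*v^3 - 4*v^2 + 16*v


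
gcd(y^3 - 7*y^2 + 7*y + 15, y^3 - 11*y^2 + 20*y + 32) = y + 1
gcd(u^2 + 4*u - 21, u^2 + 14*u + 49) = u + 7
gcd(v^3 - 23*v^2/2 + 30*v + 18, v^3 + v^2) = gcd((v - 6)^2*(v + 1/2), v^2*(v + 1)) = 1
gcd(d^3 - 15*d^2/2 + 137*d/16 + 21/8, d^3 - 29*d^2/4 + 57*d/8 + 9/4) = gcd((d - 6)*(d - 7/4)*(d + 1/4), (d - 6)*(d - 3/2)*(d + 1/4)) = d^2 - 23*d/4 - 3/2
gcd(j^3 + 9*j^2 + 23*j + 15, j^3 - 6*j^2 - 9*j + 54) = j + 3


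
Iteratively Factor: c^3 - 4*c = (c + 2)*(c^2 - 2*c) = (c - 2)*(c + 2)*(c)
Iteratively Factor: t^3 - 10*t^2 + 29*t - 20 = (t - 5)*(t^2 - 5*t + 4) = (t - 5)*(t - 1)*(t - 4)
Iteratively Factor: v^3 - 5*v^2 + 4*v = (v)*(v^2 - 5*v + 4) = v*(v - 1)*(v - 4)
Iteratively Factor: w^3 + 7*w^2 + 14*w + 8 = (w + 1)*(w^2 + 6*w + 8) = (w + 1)*(w + 4)*(w + 2)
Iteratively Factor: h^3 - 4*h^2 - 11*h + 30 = (h + 3)*(h^2 - 7*h + 10) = (h - 5)*(h + 3)*(h - 2)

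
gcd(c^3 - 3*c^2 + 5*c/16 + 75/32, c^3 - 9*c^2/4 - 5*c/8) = c - 5/2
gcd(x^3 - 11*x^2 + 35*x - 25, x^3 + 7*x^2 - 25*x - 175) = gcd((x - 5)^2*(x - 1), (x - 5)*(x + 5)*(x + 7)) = x - 5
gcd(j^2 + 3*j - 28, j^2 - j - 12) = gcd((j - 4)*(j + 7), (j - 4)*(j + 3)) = j - 4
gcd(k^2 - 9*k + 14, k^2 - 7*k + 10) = k - 2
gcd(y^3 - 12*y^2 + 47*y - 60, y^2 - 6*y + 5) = y - 5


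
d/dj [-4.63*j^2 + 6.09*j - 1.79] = 6.09 - 9.26*j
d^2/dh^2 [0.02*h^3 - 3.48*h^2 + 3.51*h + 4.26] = 0.12*h - 6.96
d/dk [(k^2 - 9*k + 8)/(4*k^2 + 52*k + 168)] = (11*k^2 + 34*k - 241)/(2*(k^4 + 26*k^3 + 253*k^2 + 1092*k + 1764))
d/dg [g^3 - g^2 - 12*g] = 3*g^2 - 2*g - 12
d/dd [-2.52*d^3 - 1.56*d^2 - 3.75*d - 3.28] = -7.56*d^2 - 3.12*d - 3.75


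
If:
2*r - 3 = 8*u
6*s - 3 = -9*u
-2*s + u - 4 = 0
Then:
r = 13/2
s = -11/8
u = 5/4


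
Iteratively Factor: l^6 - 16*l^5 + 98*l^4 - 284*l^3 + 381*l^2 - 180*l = (l)*(l^5 - 16*l^4 + 98*l^3 - 284*l^2 + 381*l - 180) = l*(l - 1)*(l^4 - 15*l^3 + 83*l^2 - 201*l + 180) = l*(l - 4)*(l - 1)*(l^3 - 11*l^2 + 39*l - 45) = l*(l - 4)*(l - 3)*(l - 1)*(l^2 - 8*l + 15) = l*(l - 4)*(l - 3)^2*(l - 1)*(l - 5)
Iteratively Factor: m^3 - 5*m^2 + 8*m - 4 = (m - 2)*(m^2 - 3*m + 2) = (m - 2)*(m - 1)*(m - 2)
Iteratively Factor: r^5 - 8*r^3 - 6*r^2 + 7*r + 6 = (r - 1)*(r^4 + r^3 - 7*r^2 - 13*r - 6) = (r - 1)*(r + 1)*(r^3 - 7*r - 6) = (r - 1)*(r + 1)*(r + 2)*(r^2 - 2*r - 3) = (r - 1)*(r + 1)^2*(r + 2)*(r - 3)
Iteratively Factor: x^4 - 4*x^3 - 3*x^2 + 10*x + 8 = (x - 4)*(x^3 - 3*x - 2) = (x - 4)*(x - 2)*(x^2 + 2*x + 1) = (x - 4)*(x - 2)*(x + 1)*(x + 1)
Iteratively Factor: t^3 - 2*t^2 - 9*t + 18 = (t + 3)*(t^2 - 5*t + 6) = (t - 3)*(t + 3)*(t - 2)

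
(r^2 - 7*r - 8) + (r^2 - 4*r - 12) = 2*r^2 - 11*r - 20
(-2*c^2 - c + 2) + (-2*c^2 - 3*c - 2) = -4*c^2 - 4*c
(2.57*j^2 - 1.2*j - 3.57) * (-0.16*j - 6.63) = -0.4112*j^3 - 16.8471*j^2 + 8.5272*j + 23.6691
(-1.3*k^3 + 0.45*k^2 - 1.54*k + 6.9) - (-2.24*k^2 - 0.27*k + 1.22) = -1.3*k^3 + 2.69*k^2 - 1.27*k + 5.68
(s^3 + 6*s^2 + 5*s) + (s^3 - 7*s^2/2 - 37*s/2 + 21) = 2*s^3 + 5*s^2/2 - 27*s/2 + 21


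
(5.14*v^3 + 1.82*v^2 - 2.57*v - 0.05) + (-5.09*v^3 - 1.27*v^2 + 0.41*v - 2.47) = 0.0499999999999998*v^3 + 0.55*v^2 - 2.16*v - 2.52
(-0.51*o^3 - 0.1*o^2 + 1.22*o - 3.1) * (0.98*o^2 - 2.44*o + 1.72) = -0.4998*o^5 + 1.1464*o^4 + 0.5624*o^3 - 6.1868*o^2 + 9.6624*o - 5.332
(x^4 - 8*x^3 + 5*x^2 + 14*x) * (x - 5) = x^5 - 13*x^4 + 45*x^3 - 11*x^2 - 70*x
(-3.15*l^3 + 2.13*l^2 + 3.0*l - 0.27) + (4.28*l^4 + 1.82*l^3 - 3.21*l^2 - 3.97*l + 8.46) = 4.28*l^4 - 1.33*l^3 - 1.08*l^2 - 0.97*l + 8.19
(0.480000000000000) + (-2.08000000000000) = -1.60000000000000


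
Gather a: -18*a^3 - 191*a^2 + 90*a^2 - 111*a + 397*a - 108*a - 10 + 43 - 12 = -18*a^3 - 101*a^2 + 178*a + 21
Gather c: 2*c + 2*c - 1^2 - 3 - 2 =4*c - 6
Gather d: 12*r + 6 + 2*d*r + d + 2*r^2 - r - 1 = d*(2*r + 1) + 2*r^2 + 11*r + 5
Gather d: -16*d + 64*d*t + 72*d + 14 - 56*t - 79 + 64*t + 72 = d*(64*t + 56) + 8*t + 7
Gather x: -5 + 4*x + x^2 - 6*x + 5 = x^2 - 2*x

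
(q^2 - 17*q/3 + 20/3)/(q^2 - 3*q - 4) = (q - 5/3)/(q + 1)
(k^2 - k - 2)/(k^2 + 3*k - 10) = (k + 1)/(k + 5)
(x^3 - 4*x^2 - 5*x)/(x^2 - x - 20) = x*(x + 1)/(x + 4)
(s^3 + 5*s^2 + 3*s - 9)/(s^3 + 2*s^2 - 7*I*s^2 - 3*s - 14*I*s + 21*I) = (s + 3)/(s - 7*I)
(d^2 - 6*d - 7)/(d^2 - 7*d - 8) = (d - 7)/(d - 8)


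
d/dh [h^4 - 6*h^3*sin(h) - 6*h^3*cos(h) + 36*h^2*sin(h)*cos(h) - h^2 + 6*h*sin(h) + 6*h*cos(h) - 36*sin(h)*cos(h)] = -6*sqrt(2)*h^3*cos(h + pi/4) + 4*h^3 - 18*sqrt(2)*h^2*sin(h + pi/4) + 36*h^2*cos(2*h) + 36*h*sin(2*h) + 6*sqrt(2)*h*cos(h + pi/4) - 2*h + 6*sqrt(2)*sin(h + pi/4) - 36*cos(2*h)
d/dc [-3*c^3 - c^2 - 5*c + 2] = -9*c^2 - 2*c - 5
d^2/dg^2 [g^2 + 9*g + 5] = 2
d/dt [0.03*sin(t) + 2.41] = 0.03*cos(t)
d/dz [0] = 0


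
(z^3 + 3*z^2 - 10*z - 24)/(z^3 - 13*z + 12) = (z + 2)/(z - 1)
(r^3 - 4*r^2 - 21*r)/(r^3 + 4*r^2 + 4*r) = (r^2 - 4*r - 21)/(r^2 + 4*r + 4)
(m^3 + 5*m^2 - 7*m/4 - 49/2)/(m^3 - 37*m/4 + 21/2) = (2*m + 7)/(2*m - 3)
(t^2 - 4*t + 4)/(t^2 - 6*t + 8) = (t - 2)/(t - 4)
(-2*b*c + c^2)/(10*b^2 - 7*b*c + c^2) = -c/(5*b - c)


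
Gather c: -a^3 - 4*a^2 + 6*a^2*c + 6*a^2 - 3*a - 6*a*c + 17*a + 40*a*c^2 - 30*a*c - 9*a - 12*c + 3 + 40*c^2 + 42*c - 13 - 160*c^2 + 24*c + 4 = -a^3 + 2*a^2 + 5*a + c^2*(40*a - 120) + c*(6*a^2 - 36*a + 54) - 6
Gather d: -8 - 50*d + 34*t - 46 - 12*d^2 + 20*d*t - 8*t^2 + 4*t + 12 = -12*d^2 + d*(20*t - 50) - 8*t^2 + 38*t - 42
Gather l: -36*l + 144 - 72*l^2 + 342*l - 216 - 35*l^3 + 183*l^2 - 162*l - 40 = -35*l^3 + 111*l^2 + 144*l - 112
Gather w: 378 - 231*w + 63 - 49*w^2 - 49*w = -49*w^2 - 280*w + 441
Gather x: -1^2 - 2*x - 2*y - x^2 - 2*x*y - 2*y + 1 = -x^2 + x*(-2*y - 2) - 4*y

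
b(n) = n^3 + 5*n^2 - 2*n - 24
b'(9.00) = 331.00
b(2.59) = 21.73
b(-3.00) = 0.00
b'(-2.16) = -9.60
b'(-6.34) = 55.19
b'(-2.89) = -5.84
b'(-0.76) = -7.87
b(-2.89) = -0.60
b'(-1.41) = -10.14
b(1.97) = -0.89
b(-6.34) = -65.18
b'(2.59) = 44.02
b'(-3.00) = -5.00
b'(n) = 3*n^2 + 10*n - 2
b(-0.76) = -20.03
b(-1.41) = -14.04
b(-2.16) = -6.43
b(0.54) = -23.46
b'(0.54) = 4.27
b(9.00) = 1092.00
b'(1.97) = 29.34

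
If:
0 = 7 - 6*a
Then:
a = 7/6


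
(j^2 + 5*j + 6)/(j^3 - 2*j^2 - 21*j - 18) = (j + 2)/(j^2 - 5*j - 6)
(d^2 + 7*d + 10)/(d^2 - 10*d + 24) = (d^2 + 7*d + 10)/(d^2 - 10*d + 24)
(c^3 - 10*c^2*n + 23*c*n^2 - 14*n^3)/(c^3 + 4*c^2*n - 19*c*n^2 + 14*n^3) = (c - 7*n)/(c + 7*n)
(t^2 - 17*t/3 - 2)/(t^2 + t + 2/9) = 3*(t - 6)/(3*t + 2)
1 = 1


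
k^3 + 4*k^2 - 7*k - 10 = (k - 2)*(k + 1)*(k + 5)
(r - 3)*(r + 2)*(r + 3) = r^3 + 2*r^2 - 9*r - 18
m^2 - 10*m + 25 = (m - 5)^2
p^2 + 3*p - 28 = (p - 4)*(p + 7)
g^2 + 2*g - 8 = (g - 2)*(g + 4)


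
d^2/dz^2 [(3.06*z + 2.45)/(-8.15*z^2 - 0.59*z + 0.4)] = (-(3.06*z + 2.45)*(16.3*z + 0.59)*(32.6*z + 1.18) + (149.634*z + 43.5458)*(8.15*z^2 + 0.59*z - 0.4))/(8.15*z^2 + 0.59*z - 0.4)^3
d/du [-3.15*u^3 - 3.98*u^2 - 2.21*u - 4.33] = -9.45*u^2 - 7.96*u - 2.21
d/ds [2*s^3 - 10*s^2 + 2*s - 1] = 6*s^2 - 20*s + 2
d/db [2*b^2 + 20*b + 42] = 4*b + 20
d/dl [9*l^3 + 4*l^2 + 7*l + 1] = 27*l^2 + 8*l + 7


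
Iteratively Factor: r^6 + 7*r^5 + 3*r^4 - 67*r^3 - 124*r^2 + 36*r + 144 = (r - 3)*(r^5 + 10*r^4 + 33*r^3 + 32*r^2 - 28*r - 48) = (r - 3)*(r + 2)*(r^4 + 8*r^3 + 17*r^2 - 2*r - 24) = (r - 3)*(r + 2)^2*(r^3 + 6*r^2 + 5*r - 12) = (r - 3)*(r - 1)*(r + 2)^2*(r^2 + 7*r + 12) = (r - 3)*(r - 1)*(r + 2)^2*(r + 3)*(r + 4)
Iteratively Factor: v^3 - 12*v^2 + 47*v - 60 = (v - 3)*(v^2 - 9*v + 20) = (v - 5)*(v - 3)*(v - 4)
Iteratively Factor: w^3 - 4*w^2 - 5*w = (w + 1)*(w^2 - 5*w) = (w - 5)*(w + 1)*(w)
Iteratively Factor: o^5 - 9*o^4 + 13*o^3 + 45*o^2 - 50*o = (o + 2)*(o^4 - 11*o^3 + 35*o^2 - 25*o) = (o - 5)*(o + 2)*(o^3 - 6*o^2 + 5*o) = (o - 5)*(o - 1)*(o + 2)*(o^2 - 5*o) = o*(o - 5)*(o - 1)*(o + 2)*(o - 5)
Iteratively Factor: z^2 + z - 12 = (z - 3)*(z + 4)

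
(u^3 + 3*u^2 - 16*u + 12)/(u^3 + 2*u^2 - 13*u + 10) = (u + 6)/(u + 5)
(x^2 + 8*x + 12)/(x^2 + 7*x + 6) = (x + 2)/(x + 1)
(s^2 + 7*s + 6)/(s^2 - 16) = (s^2 + 7*s + 6)/(s^2 - 16)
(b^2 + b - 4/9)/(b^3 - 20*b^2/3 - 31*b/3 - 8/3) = (-9*b^2 - 9*b + 4)/(3*(-3*b^3 + 20*b^2 + 31*b + 8))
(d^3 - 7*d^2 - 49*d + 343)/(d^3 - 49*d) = (d - 7)/d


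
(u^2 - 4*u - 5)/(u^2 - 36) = (u^2 - 4*u - 5)/(u^2 - 36)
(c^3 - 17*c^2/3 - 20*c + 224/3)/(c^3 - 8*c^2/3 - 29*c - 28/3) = (3*c - 8)/(3*c + 1)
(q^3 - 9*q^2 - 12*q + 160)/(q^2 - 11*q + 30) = (q^2 - 4*q - 32)/(q - 6)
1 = 1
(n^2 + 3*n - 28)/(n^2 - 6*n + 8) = (n + 7)/(n - 2)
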